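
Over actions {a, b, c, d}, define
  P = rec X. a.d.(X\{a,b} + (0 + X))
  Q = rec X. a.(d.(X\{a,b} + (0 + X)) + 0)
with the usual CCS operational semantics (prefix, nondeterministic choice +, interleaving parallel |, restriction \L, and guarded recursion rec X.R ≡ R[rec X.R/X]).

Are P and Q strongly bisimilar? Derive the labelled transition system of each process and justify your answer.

P ~ Q

P's transition system — 3 states:
  u0 = rec X. a.d.(X\{a,b} + (0 + X)) → -a-> u1
  u1 = d.((rec X. a.d.(X\{a,b} + (0 + X)))\{a,b} + (0 + (rec X. a.d.(X\{a,b} + (0 + X))))) → -d-> u2
  u2 = (rec X. a.d.(X\{a,b} + (0 + X)))\{a,b} + (0 + (rec X. a.d.(X\{a,b} + (0 + X)))) → -a-> u1
Q's transition system — 3 states:
  v0 = rec X. a.(d.(X\{a,b} + (0 + X)) + 0) → -a-> v1
  v1 = d.((rec X. a.(d.(X\{a,b} + (0 + X)) + 0))\{a,b} + (0 + (rec X. a.(d.(X\{a,b} + (0 + X)) + 0)))) + 0 → -d-> v2
  v2 = (rec X. a.(d.(X\{a,b} + (0 + X)) + 0))\{a,b} + (0 + (rec X. a.(d.(X\{a,b} + (0 + X)) + 0))) → -a-> v1
Coarsest stable partition (strong bisimilarity classes):
  B0 = {u0, u2, v0, v2}
  B1 = {u1, v1}
u0 ∈ B0, v0 ∈ B0 → same block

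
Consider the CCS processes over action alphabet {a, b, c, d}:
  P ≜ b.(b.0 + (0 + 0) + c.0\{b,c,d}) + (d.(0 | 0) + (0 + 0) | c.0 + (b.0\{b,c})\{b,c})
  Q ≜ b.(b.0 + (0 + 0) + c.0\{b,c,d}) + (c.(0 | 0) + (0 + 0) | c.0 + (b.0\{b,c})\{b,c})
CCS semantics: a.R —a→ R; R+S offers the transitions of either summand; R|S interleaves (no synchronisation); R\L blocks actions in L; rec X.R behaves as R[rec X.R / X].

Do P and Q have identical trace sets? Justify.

Reachable graph of P (6 states):
  s0 = b.(b.0 + (0 + 0) + c.0\{b,c,d}) + (d.(0 | 0) + (0 + 0) | c.0 + (b.0\{b,c})\{b,c}) ⊢ ··b··> s1, ··c··> s2, ··d··> s3
  s1 = b.0 + (0 + 0) + c.0\{b,c,d} ⊢ ··b··> s4, ··c··> s5
  s2 = (0 + 0) | 0 ⊢ ·
  s3 = 0 | 0 ⊢ ·
  s4 = 0 ⊢ ·
  s5 = 0\{b,c,d} ⊢ ·
Reachable graph of Q (6 states):
  t0 = b.(b.0 + (0 + 0) + c.0\{b,c,d}) + (c.(0 | 0) + (0 + 0) | c.0 + (b.0\{b,c})\{b,c}) ⊢ ··b··> t1, ··c··> t2, ··c··> t3
  t1 = b.0 + (0 + 0) + c.0\{b,c,d} ⊢ ··b··> t4, ··c··> t5
  t2 = (0 + 0) | 0 ⊢ ·
  t3 = 0 | 0 ⊢ ·
  t4 = 0 ⊢ ·
  t5 = 0\{b,c,d} ⊢ ·
Trace ⟨d⟩ through P, begin at {s0}:
  [1] d ⇒ {s3}
  — P admits the full trace.
Trace ⟨d⟩ through Q, begin at {t0}:
  [1] d ⇒ ∅ (Q stuck)

traces(P) ≠ traces(Q) — witness ⟨d⟩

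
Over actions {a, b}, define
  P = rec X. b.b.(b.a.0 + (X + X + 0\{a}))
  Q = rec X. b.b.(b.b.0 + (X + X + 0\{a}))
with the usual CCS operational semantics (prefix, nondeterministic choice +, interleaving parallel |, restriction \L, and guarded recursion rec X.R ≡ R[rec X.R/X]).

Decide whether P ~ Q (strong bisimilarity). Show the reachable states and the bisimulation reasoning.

P's transition system — 5 states:
  s0 = rec X. b.b.(b.a.0 + (X + X + 0\{a})) :: —b→ s1
  s1 = b.(b.a.0 + ((rec X. b.b.(b.a.0 + (X + X + 0\{a}))) + (rec X. b.b.(b.a.0 + (X + X + 0\{a}))) + 0\{a})) :: —b→ s2
  s2 = b.a.0 + ((rec X. b.b.(b.a.0 + (X + X + 0\{a}))) + (rec X. b.b.(b.a.0 + (X + X + 0\{a}))) + 0\{a}) :: —b→ s1, —b→ s3
  s3 = a.0 :: —a→ s4
  s4 = 0 :: ∅
Q's transition system — 5 states:
  t0 = rec X. b.b.(b.b.0 + (X + X + 0\{a})) :: —b→ t1
  t1 = b.(b.b.0 + ((rec X. b.b.(b.b.0 + (X + X + 0\{a}))) + (rec X. b.b.(b.b.0 + (X + X + 0\{a}))) + 0\{a})) :: —b→ t2
  t2 = b.b.0 + ((rec X. b.b.(b.b.0 + (X + X + 0\{a}))) + (rec X. b.b.(b.b.0 + (X + X + 0\{a}))) + 0\{a}) :: —b→ t1, —b→ t3
  t3 = b.0 :: —b→ t4
  t4 = 0 :: ∅
Coarsest stable partition (strong bisimilarity classes):
  B0 = {s0}
  B1 = {s1}
  B2 = {s2}
  B3 = {s3}
  B4 = {s4, t4}
  B5 = {t0}
  B6 = {t1}
  B7 = {t2}
  B8 = {t3}
s0 ∈ B0, t0 ∈ B5 → different blocks

P ≁ Q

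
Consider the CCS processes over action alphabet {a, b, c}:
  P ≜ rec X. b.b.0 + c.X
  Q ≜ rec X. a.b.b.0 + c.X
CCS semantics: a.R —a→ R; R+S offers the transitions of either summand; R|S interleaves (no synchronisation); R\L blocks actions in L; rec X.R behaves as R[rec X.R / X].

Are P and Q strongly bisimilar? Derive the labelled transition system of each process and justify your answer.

LTS(P): 3 reachable states
  p0 = rec X. b.b.0 + c.X :: —b→ p1, —c→ p0
  p1 = b.0 :: —b→ p2
  p2 = 0 :: ·
LTS(Q): 4 reachable states
  q0 = rec X. a.b.b.0 + c.X :: —a→ q1, —c→ q0
  q1 = b.b.0 :: —b→ q2
  q2 = b.0 :: —b→ q3
  q3 = 0 :: ·
Partition-refinement fixed point:
  B0 = {p0}
  B1 = {p1, q2}
  B2 = {p2, q3}
  B3 = {q0}
  B4 = {q1}
p0 ∈ B0, q0 ∈ B3 → different blocks

not bisimilar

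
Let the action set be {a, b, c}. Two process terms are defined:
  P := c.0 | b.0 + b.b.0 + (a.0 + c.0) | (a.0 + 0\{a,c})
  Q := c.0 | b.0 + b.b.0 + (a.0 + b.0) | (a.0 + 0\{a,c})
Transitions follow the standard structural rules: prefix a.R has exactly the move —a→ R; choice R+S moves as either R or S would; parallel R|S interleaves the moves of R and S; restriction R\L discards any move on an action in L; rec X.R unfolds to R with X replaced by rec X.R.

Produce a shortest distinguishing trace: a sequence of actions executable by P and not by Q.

ac

Reachable graph of P (8 states):
  m0 = c.0 | b.0 + b.b.0 + (a.0 + c.0) | (a.0 + 0\{a,c}) | =a=> m1, =a=> m2, =b=> m3, =b=> m4, =c=> m2, =c=> m5
  m1 = (a.0 + c.0) | 0 | =a=> m6, =c=> m6
  m2 = 0 | (a.0 + 0\{a,c}) | =a=> m6
  m3 = b.0 | =b=> m7
  m4 = c.0 | 0 | =c=> m6
  m5 = 0 | b.0 | =b=> m6
  m6 = 0 | 0 | ∅
  m7 = 0 | ∅
Reachable graph of Q (8 states):
  n0 = c.0 | b.0 + b.b.0 + (a.0 + b.0) | (a.0 + 0\{a,c}) | =a=> n1, =a=> n2, =b=> n2, =b=> n3, =b=> n4, =c=> n5
  n1 = (a.0 + b.0) | 0 | =a=> n6, =b=> n6
  n2 = 0 | (a.0 + 0\{a,c}) | =a=> n6
  n3 = b.0 | =b=> n7
  n4 = c.0 | 0 | =c=> n6
  n5 = 0 | b.0 | =b=> n6
  n6 = 0 | 0 | ∅
  n7 = 0 | ∅
Run σ = ⟨ac⟩ on P: start {m0}
  [1] a ⇒ {m1, m2}
  [2] c ⇒ {m6}
  ✓ P
Run σ = ⟨ac⟩ on Q: start {n0}
  [1] a ⇒ {n1, n2}
  [2] c ⇒ ∅  — Q cannot continue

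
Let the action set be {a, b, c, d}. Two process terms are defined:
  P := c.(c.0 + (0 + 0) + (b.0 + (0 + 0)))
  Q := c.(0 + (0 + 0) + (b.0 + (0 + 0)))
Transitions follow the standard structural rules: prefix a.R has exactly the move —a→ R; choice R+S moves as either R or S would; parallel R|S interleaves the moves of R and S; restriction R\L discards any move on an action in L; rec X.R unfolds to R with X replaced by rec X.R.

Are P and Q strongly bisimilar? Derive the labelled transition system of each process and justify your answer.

P ≁ Q

LTS(P): 3 reachable states
  u0 = c.(c.0 + (0 + 0) + (b.0 + (0 + 0))) → --c--▸ u1
  u1 = c.0 + (0 + 0) + (b.0 + (0 + 0)) → --b--▸ u2, --c--▸ u2
  u2 = 0 → deadlocked
LTS(Q): 3 reachable states
  v0 = c.(0 + (0 + 0) + (b.0 + (0 + 0))) → --c--▸ v1
  v1 = 0 + (0 + 0) + (b.0 + (0 + 0)) → --b--▸ v2
  v2 = 0 → deadlocked
Coarsest stable partition (strong bisimilarity classes):
  B0 = {u0}
  B1 = {u1}
  B2 = {u2, v2}
  B3 = {v0}
  B4 = {v1}
u0 ∈ B0, v0 ∈ B3 → different blocks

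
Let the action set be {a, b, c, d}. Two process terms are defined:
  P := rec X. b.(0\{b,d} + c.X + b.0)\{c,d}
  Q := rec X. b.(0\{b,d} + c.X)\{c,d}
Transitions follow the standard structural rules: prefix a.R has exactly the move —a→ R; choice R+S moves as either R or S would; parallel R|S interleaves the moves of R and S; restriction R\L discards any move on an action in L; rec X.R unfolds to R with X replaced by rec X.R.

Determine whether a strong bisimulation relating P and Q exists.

not bisimilar

LTS(P): 3 reachable states
  u0 = rec X. b.(0\{b,d} + c.X + b.0)\{c,d} | ··b··> u1
  u1 = (0\{b,d} + c.(rec X. b.(0\{b,d} + c.X + b.0)\{c,d}) + b.0)\{c,d} | ··b··> u2
  u2 = 0\{c,d} | deadlocked
LTS(Q): 2 reachable states
  v0 = rec X. b.(0\{b,d} + c.X)\{c,d} | ··b··> v1
  v1 = (0\{b,d} + c.(rec X. b.(0\{b,d} + c.X)\{c,d}))\{c,d} | deadlocked
Partition-refinement fixed point:
  B0 = {u0}
  B1 = {u1, v0}
  B2 = {u2, v1}
u0 ∈ B0, v0 ∈ B1 → different blocks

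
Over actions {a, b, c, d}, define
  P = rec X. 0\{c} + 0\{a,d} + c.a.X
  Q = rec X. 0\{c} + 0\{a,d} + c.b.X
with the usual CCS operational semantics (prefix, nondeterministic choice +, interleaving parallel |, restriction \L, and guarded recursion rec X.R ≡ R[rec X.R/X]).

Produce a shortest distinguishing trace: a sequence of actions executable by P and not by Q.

ca

Reachable graph of P (2 states):
  s0 = rec X. 0\{c} + 0\{a,d} + c.a.X :: --c--▸ s1
  s1 = a.(rec X. 0\{c} + 0\{a,d} + c.a.X) :: --a--▸ s0
Reachable graph of Q (2 states):
  t0 = rec X. 0\{c} + 0\{a,d} + c.b.X :: --c--▸ t1
  t1 = b.(rec X. 0\{c} + 0\{a,d} + c.b.X) :: --b--▸ t0
Executing ca from P (initial set {s0}):
  after c @ step 1: {s1}
  after a @ step 2: {s0}
  — P admits the full trace.
Executing ca from Q (initial set {t0}):
  after c @ step 1: {t1}
  after a @ step 2: ∅  — Q cannot continue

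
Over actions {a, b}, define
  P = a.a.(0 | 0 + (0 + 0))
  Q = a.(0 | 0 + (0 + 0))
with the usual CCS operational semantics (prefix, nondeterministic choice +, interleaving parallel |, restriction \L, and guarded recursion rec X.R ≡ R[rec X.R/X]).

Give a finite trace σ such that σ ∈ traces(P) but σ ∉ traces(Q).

Reachable graph of P (3 states):
  u0 = a.a.(0 | 0 + (0 + 0)) has moves =a=> u1
  u1 = a.(0 | 0 + (0 + 0)) has moves =a=> u2
  u2 = 0 | 0 + (0 + 0) has moves ∅
Reachable graph of Q (2 states):
  v0 = a.(0 | 0 + (0 + 0)) has moves =a=> v1
  v1 = 0 | 0 + (0 + 0) has moves ∅
Run σ = ⟨aa⟩ on P: start {u0}
  [1] a ⇒ {u1}
  [2] a ⇒ {u2}
  P completes σ.
Run σ = ⟨aa⟩ on Q: start {v0}
  [1] a ⇒ {v1}
  [2] a ⇒ no successor for Q

aa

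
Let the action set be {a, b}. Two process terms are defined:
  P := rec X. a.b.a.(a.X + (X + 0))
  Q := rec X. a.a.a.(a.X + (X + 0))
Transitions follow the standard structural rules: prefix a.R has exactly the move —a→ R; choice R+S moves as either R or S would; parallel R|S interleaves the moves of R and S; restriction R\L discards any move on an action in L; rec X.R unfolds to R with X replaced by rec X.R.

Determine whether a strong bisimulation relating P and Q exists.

LTS(P): 4 reachable states
  s0 = rec X. a.b.a.(a.X + (X + 0)) → --a--▸ s1
  s1 = b.a.(a.(rec X. a.b.a.(a.X + (X + 0))) + ((rec X. a.b.a.(a.X + (X + 0))) + 0)) → --b--▸ s2
  s2 = a.(a.(rec X. a.b.a.(a.X + (X + 0))) + ((rec X. a.b.a.(a.X + (X + 0))) + 0)) → --a--▸ s3
  s3 = a.(rec X. a.b.a.(a.X + (X + 0))) + ((rec X. a.b.a.(a.X + (X + 0))) + 0) → --a--▸ s0, --a--▸ s1
LTS(Q): 4 reachable states
  t0 = rec X. a.a.a.(a.X + (X + 0)) → --a--▸ t1
  t1 = a.a.(a.(rec X. a.a.a.(a.X + (X + 0))) + ((rec X. a.a.a.(a.X + (X + 0))) + 0)) → --a--▸ t2
  t2 = a.(a.(rec X. a.a.a.(a.X + (X + 0))) + ((rec X. a.a.a.(a.X + (X + 0))) + 0)) → --a--▸ t3
  t3 = a.(rec X. a.a.a.(a.X + (X + 0))) + ((rec X. a.a.a.(a.X + (X + 0))) + 0) → --a--▸ t0, --a--▸ t1
Bisimilarity quotient blocks:
  B0 = {s0}
  B1 = {s1}
  B2 = {s2}
  B3 = {s3}
  B4 = {t0, t1, t2, t3}
s0 ∈ B0, t0 ∈ B4 → different blocks

not bisimilar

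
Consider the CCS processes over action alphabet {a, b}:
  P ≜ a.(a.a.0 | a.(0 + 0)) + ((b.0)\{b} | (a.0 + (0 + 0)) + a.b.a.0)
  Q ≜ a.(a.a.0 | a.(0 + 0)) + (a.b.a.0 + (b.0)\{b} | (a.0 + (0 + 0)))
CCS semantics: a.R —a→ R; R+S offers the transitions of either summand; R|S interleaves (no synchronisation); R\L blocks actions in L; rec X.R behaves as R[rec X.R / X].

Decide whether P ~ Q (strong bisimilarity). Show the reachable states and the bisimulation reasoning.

P's transition system — 11 states:
  u0 = a.(a.a.0 | a.(0 + 0)) + ((b.0)\{b} | (a.0 + (0 + 0)) + a.b.a.0) → ··a··> u1, ··a··> u2, ··a··> u3
  u1 = (b.0)\{b} | 0 → stopped
  u2 = a.a.0 | a.(0 + 0) → ··a··> u4, ··a··> u5
  u3 = b.a.0 → ··b··> u6
  u4 = a.0 | a.(0 + 0) → ··a··> u7, ··a··> u8
  u5 = a.a.0 | (0 + 0) → ··a··> u8
  u6 = a.0 → ··a··> u9
  u7 = 0 | a.(0 + 0) → ··a··> u10
  u8 = a.0 | (0 + 0) → ··a··> u10
  u9 = 0 → stopped
  u10 = 0 | (0 + 0) → stopped
Q's transition system — 11 states:
  v0 = a.(a.a.0 | a.(0 + 0)) + (a.b.a.0 + (b.0)\{b} | (a.0 + (0 + 0))) → ··a··> v1, ··a··> v2, ··a··> v3
  v1 = (b.0)\{b} | 0 → stopped
  v2 = a.a.0 | a.(0 + 0) → ··a··> v4, ··a··> v5
  v3 = b.a.0 → ··b··> v6
  v4 = a.0 | a.(0 + 0) → ··a··> v7, ··a··> v8
  v5 = a.a.0 | (0 + 0) → ··a··> v8
  v6 = a.0 → ··a··> v9
  v7 = 0 | a.(0 + 0) → ··a··> v10
  v8 = a.0 | (0 + 0) → ··a··> v10
  v9 = 0 → stopped
  v10 = 0 | (0 + 0) → stopped
Coarsest stable partition (strong bisimilarity classes):
  B0 = {u0, v0}
  B1 = {u2, v2}
  B2 = {u4, u5, v4, v5}
  B3 = {u6, u7, u8, v6, v7, v8}
  B4 = {u1, u10, u9, v1, v10, v9}
  B5 = {u3, v3}
u0 ∈ B0, v0 ∈ B0 → same block

bisimilar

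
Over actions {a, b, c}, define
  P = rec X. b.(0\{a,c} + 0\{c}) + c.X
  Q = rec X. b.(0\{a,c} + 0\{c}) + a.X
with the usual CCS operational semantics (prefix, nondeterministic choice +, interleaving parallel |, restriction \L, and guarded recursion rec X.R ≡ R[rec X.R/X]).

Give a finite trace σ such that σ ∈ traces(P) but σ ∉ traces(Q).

c

LTS(P): 2 reachable states
  p0 = rec X. b.(0\{a,c} + 0\{c}) + c.X ⊢ =b=> p1, =c=> p0
  p1 = 0\{a,c} + 0\{c} ⊢ ∅
LTS(Q): 2 reachable states
  q0 = rec X. b.(0\{a,c} + 0\{c}) + a.X ⊢ =a=> q0, =b=> q1
  q1 = 0\{a,c} + 0\{c} ⊢ ∅
Executing c from P (initial set {p0}):
  after c @ step 1: {p0}
  — P admits the full trace.
Executing c from Q (initial set {q0}):
  after c @ step 1: ∅  — Q cannot continue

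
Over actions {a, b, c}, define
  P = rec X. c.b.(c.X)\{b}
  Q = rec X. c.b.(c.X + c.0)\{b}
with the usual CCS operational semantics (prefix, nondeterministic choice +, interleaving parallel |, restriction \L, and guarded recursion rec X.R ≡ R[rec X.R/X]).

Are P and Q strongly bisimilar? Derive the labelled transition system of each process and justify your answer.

P ≁ Q

LTS(P): 5 reachable states
  m0 = rec X. c.b.(c.X)\{b} has moves -c-> m1
  m1 = b.(c.(rec X. c.b.(c.X)\{b}))\{b} has moves -b-> m2
  m2 = (c.(rec X. c.b.(c.X)\{b}))\{b} has moves -c-> m3
  m3 = (rec X. c.b.(c.X)\{b})\{b} has moves -c-> m4
  m4 = (b.(c.(rec X. c.b.(c.X)\{b}))\{b})\{b} has moves deadlocked
LTS(Q): 6 reachable states
  n0 = rec X. c.b.(c.X + c.0)\{b} has moves -c-> n1
  n1 = b.(c.(rec X. c.b.(c.X + c.0)\{b}) + c.0)\{b} has moves -b-> n2
  n2 = (c.(rec X. c.b.(c.X + c.0)\{b}) + c.0)\{b} has moves -c-> n3, -c-> n4
  n3 = (rec X. c.b.(c.X + c.0)\{b})\{b} has moves -c-> n5
  n4 = 0\{b} has moves deadlocked
  n5 = (b.(c.(rec X. c.b.(c.X + c.0)\{b}) + c.0)\{b})\{b} has moves deadlocked
Coarsest stable partition (strong bisimilarity classes):
  B0 = {m0}
  B1 = {m1}
  B2 = {m2}
  B3 = {m3, n3}
  B4 = {m4, n4, n5}
  B5 = {n0}
  B6 = {n1}
  B7 = {n2}
m0 ∈ B0, n0 ∈ B5 → different blocks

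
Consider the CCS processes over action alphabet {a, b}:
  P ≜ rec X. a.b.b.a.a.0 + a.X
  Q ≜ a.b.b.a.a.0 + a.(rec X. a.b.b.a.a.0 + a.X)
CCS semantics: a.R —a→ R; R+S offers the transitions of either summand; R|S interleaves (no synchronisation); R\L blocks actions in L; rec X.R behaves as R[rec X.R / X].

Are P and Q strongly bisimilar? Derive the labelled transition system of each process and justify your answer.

P ~ Q

LTS(P): 6 reachable states
  p0 = rec X. a.b.b.a.a.0 + a.X ⊢ —a→ p0, —a→ p1
  p1 = b.b.a.a.0 ⊢ —b→ p2
  p2 = b.a.a.0 ⊢ —b→ p3
  p3 = a.a.0 ⊢ —a→ p4
  p4 = a.0 ⊢ —a→ p5
  p5 = 0 ⊢ ·
LTS(Q): 7 reachable states
  q0 = a.b.b.a.a.0 + a.(rec X. a.b.b.a.a.0 + a.X) ⊢ —a→ q1, —a→ q2
  q1 = b.b.a.a.0 ⊢ —b→ q3
  q2 = rec X. a.b.b.a.a.0 + a.X ⊢ —a→ q1, —a→ q2
  q3 = b.a.a.0 ⊢ —b→ q4
  q4 = a.a.0 ⊢ —a→ q5
  q5 = a.0 ⊢ —a→ q6
  q6 = 0 ⊢ ·
Bisimilarity quotient blocks:
  B0 = {p0, q0, q2}
  B1 = {p1, q1}
  B2 = {p2, q3}
  B3 = {p3, q4}
  B4 = {p4, q5}
  B5 = {p5, q6}
p0 ∈ B0, q0 ∈ B0 → same block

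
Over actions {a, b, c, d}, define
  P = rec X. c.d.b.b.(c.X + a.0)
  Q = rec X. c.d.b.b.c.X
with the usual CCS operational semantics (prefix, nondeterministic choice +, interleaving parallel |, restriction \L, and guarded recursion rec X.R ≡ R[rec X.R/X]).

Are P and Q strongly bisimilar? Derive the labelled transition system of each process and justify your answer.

P's transition system — 6 states:
  s0 = rec X. c.d.b.b.(c.X + a.0) ⊢ —c→ s1
  s1 = d.b.b.(c.(rec X. c.d.b.b.(c.X + a.0)) + a.0) ⊢ —d→ s2
  s2 = b.b.(c.(rec X. c.d.b.b.(c.X + a.0)) + a.0) ⊢ —b→ s3
  s3 = b.(c.(rec X. c.d.b.b.(c.X + a.0)) + a.0) ⊢ —b→ s4
  s4 = c.(rec X. c.d.b.b.(c.X + a.0)) + a.0 ⊢ —a→ s5, —c→ s0
  s5 = 0 ⊢ stopped
Q's transition system — 5 states:
  t0 = rec X. c.d.b.b.c.X ⊢ —c→ t1
  t1 = d.b.b.c.(rec X. c.d.b.b.c.X) ⊢ —d→ t2
  t2 = b.b.c.(rec X. c.d.b.b.c.X) ⊢ —b→ t3
  t3 = b.c.(rec X. c.d.b.b.c.X) ⊢ —b→ t4
  t4 = c.(rec X. c.d.b.b.c.X) ⊢ —c→ t0
Partition-refinement fixed point:
  B0 = {s0}
  B1 = {s1}
  B2 = {s2}
  B3 = {s3}
  B4 = {s4}
  B5 = {s5}
  B6 = {t0}
  B7 = {t1}
  B8 = {t2}
  B9 = {t3}
  B10 = {t4}
s0 ∈ B0, t0 ∈ B6 → different blocks

P ≁ Q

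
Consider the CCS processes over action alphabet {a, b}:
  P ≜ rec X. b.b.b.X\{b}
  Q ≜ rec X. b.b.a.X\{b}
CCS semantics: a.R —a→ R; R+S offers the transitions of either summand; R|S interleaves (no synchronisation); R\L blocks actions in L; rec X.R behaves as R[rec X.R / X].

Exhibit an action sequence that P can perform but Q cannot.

Reachable graph of P (4 states):
  m0 = rec X. b.b.b.X\{b} ⊢ —b→ m1
  m1 = b.b.(rec X. b.b.b.X\{b})\{b} ⊢ —b→ m2
  m2 = b.(rec X. b.b.b.X\{b})\{b} ⊢ —b→ m3
  m3 = (rec X. b.b.b.X\{b})\{b} ⊢ ∅
Reachable graph of Q (4 states):
  n0 = rec X. b.b.a.X\{b} ⊢ —b→ n1
  n1 = b.a.(rec X. b.b.a.X\{b})\{b} ⊢ —b→ n2
  n2 = a.(rec X. b.b.a.X\{b})\{b} ⊢ —a→ n3
  n3 = (rec X. b.b.a.X\{b})\{b} ⊢ ∅
Executing bbb from P (initial set {m0}):
  [1] b ⇒ {m1}
  [2] b ⇒ {m2}
  [3] b ⇒ {m3}
  P completes σ.
Executing bbb from Q (initial set {n0}):
  [1] b ⇒ {n1}
  [2] b ⇒ {n2}
  [3] b ⇒ no successor for Q

bbb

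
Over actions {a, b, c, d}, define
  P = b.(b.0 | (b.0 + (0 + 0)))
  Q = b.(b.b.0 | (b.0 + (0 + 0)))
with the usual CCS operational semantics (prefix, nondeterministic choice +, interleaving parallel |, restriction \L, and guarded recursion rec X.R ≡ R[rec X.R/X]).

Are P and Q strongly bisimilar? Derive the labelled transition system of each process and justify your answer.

Reachable graph of P (5 states):
  u0 = b.(b.0 | (b.0 + (0 + 0))) | -b-> u1
  u1 = b.0 | (b.0 + (0 + 0)) | -b-> u2, -b-> u3
  u2 = 0 | (b.0 + (0 + 0)) | -b-> u4
  u3 = b.0 | 0 | -b-> u4
  u4 = 0 | 0 | stopped
Reachable graph of Q (7 states):
  v0 = b.(b.b.0 | (b.0 + (0 + 0))) | -b-> v1
  v1 = b.b.0 | (b.0 + (0 + 0)) | -b-> v2, -b-> v3
  v2 = b.0 | (b.0 + (0 + 0)) | -b-> v4, -b-> v5
  v3 = b.b.0 | 0 | -b-> v5
  v4 = 0 | (b.0 + (0 + 0)) | -b-> v6
  v5 = b.0 | 0 | -b-> v6
  v6 = 0 | 0 | stopped
Coarsest stable partition (strong bisimilarity classes):
  B0 = {u0, v1}
  B1 = {u1, v2, v3}
  B2 = {u2, u3, v4, v5}
  B3 = {u4, v6}
  B4 = {v0}
u0 ∈ B0, v0 ∈ B4 → different blocks

P ≁ Q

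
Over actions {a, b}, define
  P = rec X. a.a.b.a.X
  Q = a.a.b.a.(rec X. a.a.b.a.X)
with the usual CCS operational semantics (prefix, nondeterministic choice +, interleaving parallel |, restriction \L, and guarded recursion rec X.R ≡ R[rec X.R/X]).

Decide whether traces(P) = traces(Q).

Reachable graph of P (4 states):
  s0 = rec X. a.a.b.a.X | =a=> s1
  s1 = a.b.a.(rec X. a.a.b.a.X) | =a=> s2
  s2 = b.a.(rec X. a.a.b.a.X) | =b=> s3
  s3 = a.(rec X. a.a.b.a.X) | =a=> s0
Reachable graph of Q (5 states):
  t0 = a.a.b.a.(rec X. a.a.b.a.X) | =a=> t1
  t1 = a.b.a.(rec X. a.a.b.a.X) | =a=> t2
  t2 = b.a.(rec X. a.a.b.a.X) | =b=> t3
  t3 = a.(rec X. a.a.b.a.X) | =a=> t4
  t4 = rec X. a.a.b.a.X | =a=> t1
Partition-refinement fixed point:
  B0 = {s0, t0, t4}
  B1 = {s1, t1}
  B2 = {s2, t2}
  B3 = {s3, t3}
s0 ∈ B0, t0 ∈ B0 → same block
Bisimilar ⇒ trace-equivalent.

traces(P) = traces(Q)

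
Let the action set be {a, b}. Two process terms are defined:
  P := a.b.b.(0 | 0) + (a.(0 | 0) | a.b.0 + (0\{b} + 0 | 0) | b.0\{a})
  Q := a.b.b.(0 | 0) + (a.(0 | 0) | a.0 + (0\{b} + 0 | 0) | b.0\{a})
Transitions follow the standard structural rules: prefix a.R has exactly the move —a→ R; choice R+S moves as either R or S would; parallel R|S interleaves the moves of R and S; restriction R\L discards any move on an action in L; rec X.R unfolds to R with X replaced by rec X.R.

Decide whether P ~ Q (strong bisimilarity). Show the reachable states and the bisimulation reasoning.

Reachable graph of P (10 states):
  u0 = a.b.b.(0 | 0) + (a.(0 | 0) | a.b.0 + (0\{b} + 0 | 0) | b.0\{a}) | ··a··> u1, ··a··> u2, ··a··> u3, ··b··> u4
  u1 = 0 | 0 | a.b.0 | ··a··> u5
  u2 = a.(0 | 0) | b.0 | ··a··> u5, ··b··> u6
  u3 = b.b.(0 | 0) | ··b··> u7
  u4 = (0\{b} + 0 | 0) | 0\{a} | ∅
  u5 = 0 | 0 | b.0 | ··b··> u8
  u6 = a.(0 | 0) | 0 | ··a··> u8
  u7 = b.(0 | 0) | ··b··> u9
  u8 = 0 | 0 | 0 | ∅
  u9 = 0 | 0 | ∅
Reachable graph of Q (8 states):
  v0 = a.b.b.(0 | 0) + (a.(0 | 0) | a.0 + (0\{b} + 0 | 0) | b.0\{a}) | ··a··> v1, ··a··> v2, ··a··> v3, ··b··> v4
  v1 = 0 | 0 | a.0 | ··a··> v5
  v2 = a.(0 | 0) | 0 | ··a··> v5
  v3 = b.b.(0 | 0) | ··b··> v6
  v4 = (0\{b} + 0 | 0) | 0\{a} | ∅
  v5 = 0 | 0 | 0 | ∅
  v6 = b.(0 | 0) | ··b··> v7
  v7 = 0 | 0 | ∅
Coarsest stable partition (strong bisimilarity classes):
  B0 = {u0}
  B1 = {u2}
  B2 = {u5, u7, v6}
  B3 = {u4, u8, u9, v4, v5, v7}
  B4 = {u6, v1, v2}
  B5 = {u1}
  B6 = {u3, v3}
  B7 = {v0}
u0 ∈ B0, v0 ∈ B7 → different blocks

NO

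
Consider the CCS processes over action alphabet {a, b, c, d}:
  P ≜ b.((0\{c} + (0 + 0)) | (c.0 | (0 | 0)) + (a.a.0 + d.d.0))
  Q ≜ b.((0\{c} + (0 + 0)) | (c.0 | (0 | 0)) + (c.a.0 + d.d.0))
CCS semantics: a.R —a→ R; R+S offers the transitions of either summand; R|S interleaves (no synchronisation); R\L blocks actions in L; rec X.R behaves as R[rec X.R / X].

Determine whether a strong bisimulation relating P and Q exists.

not bisimilar

LTS(P): 6 reachable states
  p0 = b.((0\{c} + (0 + 0)) | (c.0 | (0 | 0)) + (a.a.0 + d.d.0)) → ··b··> p1
  p1 = (0\{c} + (0 + 0)) | (c.0 | (0 | 0)) + (a.a.0 + d.d.0) → ··a··> p2, ··c··> p3, ··d··> p4
  p2 = a.0 → ··a··> p5
  p3 = (0\{c} + (0 + 0)) | (0 | (0 | 0)) → stopped
  p4 = d.0 → ··d··> p5
  p5 = 0 → stopped
LTS(Q): 6 reachable states
  q0 = b.((0\{c} + (0 + 0)) | (c.0 | (0 | 0)) + (c.a.0 + d.d.0)) → ··b··> q1
  q1 = (0\{c} + (0 + 0)) | (c.0 | (0 | 0)) + (c.a.0 + d.d.0) → ··c··> q2, ··c··> q3, ··d··> q4
  q2 = (0\{c} + (0 + 0)) | (0 | (0 | 0)) → stopped
  q3 = a.0 → ··a··> q5
  q4 = d.0 → ··d··> q5
  q5 = 0 → stopped
Partition-refinement fixed point:
  B0 = {p0}
  B1 = {p1}
  B2 = {p4, q4}
  B3 = {p3, p5, q2, q5}
  B4 = {p2, q3}
  B5 = {q0}
  B6 = {q1}
p0 ∈ B0, q0 ∈ B5 → different blocks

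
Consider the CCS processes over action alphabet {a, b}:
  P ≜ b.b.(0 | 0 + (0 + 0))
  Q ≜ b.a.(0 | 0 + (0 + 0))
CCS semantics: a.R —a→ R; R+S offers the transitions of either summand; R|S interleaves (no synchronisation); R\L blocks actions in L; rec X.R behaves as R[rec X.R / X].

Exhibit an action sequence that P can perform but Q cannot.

bb

P's transition system — 3 states:
  u0 = b.b.(0 | 0 + (0 + 0)) | —b→ u1
  u1 = b.(0 | 0 + (0 + 0)) | —b→ u2
  u2 = 0 | 0 + (0 + 0) | (no moves)
Q's transition system — 3 states:
  v0 = b.a.(0 | 0 + (0 + 0)) | —b→ v1
  v1 = a.(0 | 0 + (0 + 0)) | —a→ v2
  v2 = 0 | 0 + (0 + 0) | (no moves)
Trace ⟨bb⟩ through P, begin at {u0}:
  after b @ step 1: {u1}
  after b @ step 2: {u2}
  P completes σ.
Trace ⟨bb⟩ through Q, begin at {v0}:
  after b @ step 1: {v1}
  after b @ step 2: ∅ (Q stuck)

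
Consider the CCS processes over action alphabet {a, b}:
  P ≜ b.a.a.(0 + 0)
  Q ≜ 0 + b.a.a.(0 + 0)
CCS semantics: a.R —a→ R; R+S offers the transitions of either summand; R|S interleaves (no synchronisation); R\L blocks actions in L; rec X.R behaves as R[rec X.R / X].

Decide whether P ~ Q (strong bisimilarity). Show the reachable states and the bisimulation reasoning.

YES

Reachable graph of P (4 states):
  s0 = b.a.a.(0 + 0) :: --b--▸ s1
  s1 = a.a.(0 + 0) :: --a--▸ s2
  s2 = a.(0 + 0) :: --a--▸ s3
  s3 = 0 + 0 :: (no moves)
Reachable graph of Q (4 states):
  t0 = 0 + b.a.a.(0 + 0) :: --b--▸ t1
  t1 = a.a.(0 + 0) :: --a--▸ t2
  t2 = a.(0 + 0) :: --a--▸ t3
  t3 = 0 + 0 :: (no moves)
Bisimilarity quotient blocks:
  B0 = {s0, t0}
  B1 = {s1, t1}
  B2 = {s2, t2}
  B3 = {s3, t3}
s0 ∈ B0, t0 ∈ B0 → same block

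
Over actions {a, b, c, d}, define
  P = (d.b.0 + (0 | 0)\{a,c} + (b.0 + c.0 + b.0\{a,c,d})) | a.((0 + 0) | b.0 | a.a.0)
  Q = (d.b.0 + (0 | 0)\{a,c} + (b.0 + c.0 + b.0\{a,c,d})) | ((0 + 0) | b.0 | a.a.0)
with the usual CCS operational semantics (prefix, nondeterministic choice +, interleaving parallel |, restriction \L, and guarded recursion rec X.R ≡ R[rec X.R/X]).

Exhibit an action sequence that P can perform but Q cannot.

LTS(P): 28 reachable states
  m0 = (d.b.0 + (0 | 0)\{a,c} + (b.0 + c.0 + b.0\{a,c,d})) | a.((0 + 0) | b.0 | a.a.0) | --a--▸ m1, --b--▸ m2, --b--▸ m3, --c--▸ m2, --d--▸ m4
  m1 = (d.b.0 + (0 | 0)\{a,c} + (b.0 + c.0 + b.0\{a,c,d})) | ((0 + 0) | b.0 | a.a.0) | --a--▸ m5, --b--▸ m6, --b--▸ m7, --b--▸ m8, --c--▸ m7, --d--▸ m9
  m2 = 0 | a.((0 + 0) | b.0 | a.a.0) | --a--▸ m7
  m3 = 0\{a,c,d} | a.((0 + 0) | b.0 | a.a.0) | --a--▸ m8
  m4 = b.0 | a.((0 + 0) | b.0 | a.a.0) | --a--▸ m9, --b--▸ m2
  m5 = (d.b.0 + (0 | 0)\{a,c} + (b.0 + c.0 + b.0\{a,c,d})) | ((0 + 0) | b.0 | a.0) | --a--▸ m10, --b--▸ m11, --b--▸ m12, --b--▸ m13, --c--▸ m12, --d--▸ m14
  m6 = (d.b.0 + (0 | 0)\{a,c} + (b.0 + c.0 + b.0\{a,c,d})) | ((0 + 0) | 0 | a.a.0) | --a--▸ m11, --b--▸ m15, --b--▸ m16, --c--▸ m15, --d--▸ m17
  m7 = 0 | ((0 + 0) | b.0 | a.a.0) | --a--▸ m12, --b--▸ m15
  m8 = 0\{a,c,d} | ((0 + 0) | b.0 | a.a.0) | --a--▸ m13, --b--▸ m16
  m9 = b.0 | ((0 + 0) | b.0 | a.a.0) | --a--▸ m14, --b--▸ m17, --b--▸ m7
  m10 = (d.b.0 + (0 | 0)\{a,c} + (b.0 + c.0 + b.0\{a,c,d})) | ((0 + 0) | b.0 | 0) | --b--▸ m18, --b--▸ m19, --b--▸ m20, --c--▸ m19, --d--▸ m21
  m11 = (d.b.0 + (0 | 0)\{a,c} + (b.0 + c.0 + b.0\{a,c,d})) | ((0 + 0) | 0 | a.0) | --a--▸ m18, --b--▸ m22, --b--▸ m23, --c--▸ m22, --d--▸ m24
  m12 = 0 | ((0 + 0) | b.0 | a.0) | --a--▸ m19, --b--▸ m22
  m13 = 0\{a,c,d} | ((0 + 0) | b.0 | a.0) | --a--▸ m20, --b--▸ m23
  m14 = b.0 | ((0 + 0) | b.0 | a.0) | --a--▸ m21, --b--▸ m12, --b--▸ m24
  m15 = 0 | ((0 + 0) | 0 | a.a.0) | --a--▸ m22
  m16 = 0\{a,c,d} | ((0 + 0) | 0 | a.a.0) | --a--▸ m23
  m17 = b.0 | ((0 + 0) | 0 | a.a.0) | --a--▸ m24, --b--▸ m15
  m18 = (d.b.0 + (0 | 0)\{a,c} + (b.0 + c.0 + b.0\{a,c,d})) | ((0 + 0) | 0 | 0) | --b--▸ m25, --b--▸ m26, --c--▸ m25, --d--▸ m27
  m19 = 0 | ((0 + 0) | b.0 | 0) | --b--▸ m25
  m20 = 0\{a,c,d} | ((0 + 0) | b.0 | 0) | --b--▸ m26
  m21 = b.0 | ((0 + 0) | b.0 | 0) | --b--▸ m19, --b--▸ m27
  m22 = 0 | ((0 + 0) | 0 | a.0) | --a--▸ m25
  m23 = 0\{a,c,d} | ((0 + 0) | 0 | a.0) | --a--▸ m26
  m24 = b.0 | ((0 + 0) | 0 | a.0) | --a--▸ m27, --b--▸ m22
  m25 = 0 | ((0 + 0) | 0 | 0) | ·
  m26 = 0\{a,c,d} | ((0 + 0) | 0 | 0) | ·
  m27 = b.0 | ((0 + 0) | 0 | 0) | --b--▸ m25
LTS(Q): 24 reachable states
  n0 = (d.b.0 + (0 | 0)\{a,c} + (b.0 + c.0 + b.0\{a,c,d})) | ((0 + 0) | b.0 | a.a.0) | --a--▸ n1, --b--▸ n2, --b--▸ n3, --b--▸ n4, --c--▸ n3, --d--▸ n5
  n1 = (d.b.0 + (0 | 0)\{a,c} + (b.0 + c.0 + b.0\{a,c,d})) | ((0 + 0) | b.0 | a.0) | --a--▸ n6, --b--▸ n7, --b--▸ n8, --b--▸ n9, --c--▸ n8, --d--▸ n10
  n2 = (d.b.0 + (0 | 0)\{a,c} + (b.0 + c.0 + b.0\{a,c,d})) | ((0 + 0) | 0 | a.a.0) | --a--▸ n7, --b--▸ n11, --b--▸ n12, --c--▸ n11, --d--▸ n13
  n3 = 0 | ((0 + 0) | b.0 | a.a.0) | --a--▸ n8, --b--▸ n11
  n4 = 0\{a,c,d} | ((0 + 0) | b.0 | a.a.0) | --a--▸ n9, --b--▸ n12
  n5 = b.0 | ((0 + 0) | b.0 | a.a.0) | --a--▸ n10, --b--▸ n13, --b--▸ n3
  n6 = (d.b.0 + (0 | 0)\{a,c} + (b.0 + c.0 + b.0\{a,c,d})) | ((0 + 0) | b.0 | 0) | --b--▸ n14, --b--▸ n15, --b--▸ n16, --c--▸ n15, --d--▸ n17
  n7 = (d.b.0 + (0 | 0)\{a,c} + (b.0 + c.0 + b.0\{a,c,d})) | ((0 + 0) | 0 | a.0) | --a--▸ n14, --b--▸ n18, --b--▸ n19, --c--▸ n18, --d--▸ n20
  n8 = 0 | ((0 + 0) | b.0 | a.0) | --a--▸ n15, --b--▸ n18
  n9 = 0\{a,c,d} | ((0 + 0) | b.0 | a.0) | --a--▸ n16, --b--▸ n19
  n10 = b.0 | ((0 + 0) | b.0 | a.0) | --a--▸ n17, --b--▸ n20, --b--▸ n8
  n11 = 0 | ((0 + 0) | 0 | a.a.0) | --a--▸ n18
  n12 = 0\{a,c,d} | ((0 + 0) | 0 | a.a.0) | --a--▸ n19
  n13 = b.0 | ((0 + 0) | 0 | a.a.0) | --a--▸ n20, --b--▸ n11
  n14 = (d.b.0 + (0 | 0)\{a,c} + (b.0 + c.0 + b.0\{a,c,d})) | ((0 + 0) | 0 | 0) | --b--▸ n21, --b--▸ n22, --c--▸ n21, --d--▸ n23
  n15 = 0 | ((0 + 0) | b.0 | 0) | --b--▸ n21
  n16 = 0\{a,c,d} | ((0 + 0) | b.0 | 0) | --b--▸ n22
  n17 = b.0 | ((0 + 0) | b.0 | 0) | --b--▸ n15, --b--▸ n23
  n18 = 0 | ((0 + 0) | 0 | a.0) | --a--▸ n21
  n19 = 0\{a,c,d} | ((0 + 0) | 0 | a.0) | --a--▸ n22
  n20 = b.0 | ((0 + 0) | 0 | a.0) | --a--▸ n23, --b--▸ n18
  n21 = 0 | ((0 + 0) | 0 | 0) | ·
  n22 = 0\{a,c,d} | ((0 + 0) | 0 | 0) | ·
  n23 = b.0 | ((0 + 0) | 0 | 0) | --b--▸ n21
Trace ⟨aaa⟩ through P, begin at {m0}:
  [1] a ⇒ {m1}
  [2] a ⇒ {m5}
  [3] a ⇒ {m10}
  — P admits the full trace.
Trace ⟨aaa⟩ through Q, begin at {n0}:
  [1] a ⇒ {n1}
  [2] a ⇒ {n6}
  [3] a ⇒ ∅  — Q cannot continue

aaa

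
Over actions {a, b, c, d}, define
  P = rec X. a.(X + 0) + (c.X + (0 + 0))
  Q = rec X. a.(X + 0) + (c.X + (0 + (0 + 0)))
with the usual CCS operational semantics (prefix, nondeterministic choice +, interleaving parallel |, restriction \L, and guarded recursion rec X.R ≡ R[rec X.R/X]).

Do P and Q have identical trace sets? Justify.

trace-equivalent

P's transition system — 2 states:
  m0 = rec X. a.(X + 0) + (c.X + (0 + 0)) → --a--▸ m1, --c--▸ m0
  m1 = (rec X. a.(X + 0) + (c.X + (0 + 0))) + 0 → --a--▸ m1, --c--▸ m0
Q's transition system — 2 states:
  n0 = rec X. a.(X + 0) + (c.X + (0 + (0 + 0))) → --a--▸ n1, --c--▸ n0
  n1 = (rec X. a.(X + 0) + (c.X + (0 + (0 + 0)))) + 0 → --a--▸ n1, --c--▸ n0
Partition-refinement fixed point:
  B0 = {m0, m1, n0, n1}
m0 ∈ B0, n0 ∈ B0 → same block
Bisimilar ⇒ trace-equivalent.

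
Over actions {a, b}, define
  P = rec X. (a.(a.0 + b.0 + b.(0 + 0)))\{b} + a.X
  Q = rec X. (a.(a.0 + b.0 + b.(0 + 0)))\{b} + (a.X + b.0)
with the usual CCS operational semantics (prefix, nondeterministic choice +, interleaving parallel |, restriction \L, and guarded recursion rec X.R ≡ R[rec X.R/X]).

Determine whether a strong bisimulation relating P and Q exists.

not bisimilar

P's transition system — 3 states:
  u0 = rec X. (a.(a.0 + b.0 + b.(0 + 0)))\{b} + a.X → ··a··> u0, ··a··> u1
  u1 = (a.0 + b.0 + b.(0 + 0))\{b} → ··a··> u2
  u2 = 0\{b} → (no moves)
Q's transition system — 4 states:
  v0 = rec X. (a.(a.0 + b.0 + b.(0 + 0)))\{b} + (a.X + b.0) → ··a··> v0, ··a··> v1, ··b··> v2
  v1 = (a.0 + b.0 + b.(0 + 0))\{b} → ··a··> v3
  v2 = 0 → (no moves)
  v3 = 0\{b} → (no moves)
Bisimilarity quotient blocks:
  B0 = {u0}
  B1 = {u1, v1}
  B2 = {u2, v2, v3}
  B3 = {v0}
u0 ∈ B0, v0 ∈ B3 → different blocks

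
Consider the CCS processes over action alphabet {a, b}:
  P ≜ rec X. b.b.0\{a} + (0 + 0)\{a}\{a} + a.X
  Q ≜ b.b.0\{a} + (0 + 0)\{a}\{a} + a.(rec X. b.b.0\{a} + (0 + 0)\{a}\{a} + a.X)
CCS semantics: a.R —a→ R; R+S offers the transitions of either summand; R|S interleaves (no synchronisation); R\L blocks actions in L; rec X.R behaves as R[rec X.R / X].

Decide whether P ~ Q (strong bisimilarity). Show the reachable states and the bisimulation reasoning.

Reachable graph of P (3 states):
  s0 = rec X. b.b.0\{a} + (0 + 0)\{a}\{a} + a.X → --a--▸ s0, --b--▸ s1
  s1 = b.0\{a} → --b--▸ s2
  s2 = 0\{a} → (no moves)
Reachable graph of Q (4 states):
  t0 = b.b.0\{a} + (0 + 0)\{a}\{a} + a.(rec X. b.b.0\{a} + (0 + 0)\{a}\{a} + a.X) → --a--▸ t1, --b--▸ t2
  t1 = rec X. b.b.0\{a} + (0 + 0)\{a}\{a} + a.X → --a--▸ t1, --b--▸ t2
  t2 = b.0\{a} → --b--▸ t3
  t3 = 0\{a} → (no moves)
Partition-refinement fixed point:
  B0 = {s0, t0, t1}
  B1 = {s1, t2}
  B2 = {s2, t3}
s0 ∈ B0, t0 ∈ B0 → same block

bisimilar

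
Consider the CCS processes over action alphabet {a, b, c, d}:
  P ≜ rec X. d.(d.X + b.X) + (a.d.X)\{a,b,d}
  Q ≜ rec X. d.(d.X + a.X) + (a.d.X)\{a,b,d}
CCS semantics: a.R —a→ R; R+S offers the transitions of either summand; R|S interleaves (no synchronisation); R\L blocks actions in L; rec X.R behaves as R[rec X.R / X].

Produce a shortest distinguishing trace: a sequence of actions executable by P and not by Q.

Reachable graph of P (2 states):
  p0 = rec X. d.(d.X + b.X) + (a.d.X)\{a,b,d} :: —d→ p1
  p1 = d.(rec X. d.(d.X + b.X) + (a.d.X)\{a,b,d}) + b.(rec X. d.(d.X + b.X) + (a.d.X)\{a,b,d}) :: —b→ p0, —d→ p0
Reachable graph of Q (2 states):
  q0 = rec X. d.(d.X + a.X) + (a.d.X)\{a,b,d} :: —d→ q1
  q1 = d.(rec X. d.(d.X + a.X) + (a.d.X)\{a,b,d}) + a.(rec X. d.(d.X + a.X) + (a.d.X)\{a,b,d}) :: —a→ q0, —d→ q0
Run σ = ⟨db⟩ on P: start {p0}
  step 1 (d): {p1}
  step 2 (b): {p0}
  P completes σ.
Run σ = ⟨db⟩ on Q: start {q0}
  step 1 (d): {q1}
  step 2 (b): ∅  — Q cannot continue

db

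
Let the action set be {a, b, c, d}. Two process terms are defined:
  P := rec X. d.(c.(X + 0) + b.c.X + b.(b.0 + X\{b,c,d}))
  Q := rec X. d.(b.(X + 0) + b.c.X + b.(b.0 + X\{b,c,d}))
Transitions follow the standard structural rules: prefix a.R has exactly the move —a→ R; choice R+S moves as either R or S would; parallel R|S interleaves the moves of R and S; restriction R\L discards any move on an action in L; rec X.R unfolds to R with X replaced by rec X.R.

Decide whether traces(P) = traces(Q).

NO — witness ⟨dc⟩

P's transition system — 6 states:
  s0 = rec X. d.(c.(X + 0) + b.c.X + b.(b.0 + X\{b,c,d})) → =d=> s1
  s1 = c.((rec X. d.(c.(X + 0) + b.c.X + b.(b.0 + X\{b,c,d}))) + 0) + b.c.(rec X. d.(c.(X + 0) + b.c.X + b.(b.0 + X\{b,c,d}))) + b.(b.0 + (rec X. d.(c.(X + 0) + b.c.X + b.(b.0 + X\{b,c,d})))\{b,c,d}) → =b=> s2, =b=> s3, =c=> s4
  s2 = b.0 + (rec X. d.(c.(X + 0) + b.c.X + b.(b.0 + X\{b,c,d})))\{b,c,d} → =b=> s5
  s3 = c.(rec X. d.(c.(X + 0) + b.c.X + b.(b.0 + X\{b,c,d}))) → =c=> s0
  s4 = (rec X. d.(c.(X + 0) + b.c.X + b.(b.0 + X\{b,c,d}))) + 0 → =d=> s1
  s5 = 0 → ∅
Q's transition system — 6 states:
  t0 = rec X. d.(b.(X + 0) + b.c.X + b.(b.0 + X\{b,c,d})) → =d=> t1
  t1 = b.((rec X. d.(b.(X + 0) + b.c.X + b.(b.0 + X\{b,c,d}))) + 0) + b.c.(rec X. d.(b.(X + 0) + b.c.X + b.(b.0 + X\{b,c,d}))) + b.(b.0 + (rec X. d.(b.(X + 0) + b.c.X + b.(b.0 + X\{b,c,d})))\{b,c,d}) → =b=> t2, =b=> t3, =b=> t4
  t2 = (rec X. d.(b.(X + 0) + b.c.X + b.(b.0 + X\{b,c,d}))) + 0 → =d=> t1
  t3 = b.0 + (rec X. d.(b.(X + 0) + b.c.X + b.(b.0 + X\{b,c,d})))\{b,c,d} → =b=> t5
  t4 = c.(rec X. d.(b.(X + 0) + b.c.X + b.(b.0 + X\{b,c,d}))) → =c=> t0
  t5 = 0 → ∅
Executing dc from P (initial set {s0}):
  [1] d ⇒ {s1}
  [2] c ⇒ {s4}
  P completes σ.
Executing dc from Q (initial set {t0}):
  [1] d ⇒ {t1}
  [2] c ⇒ no successor for Q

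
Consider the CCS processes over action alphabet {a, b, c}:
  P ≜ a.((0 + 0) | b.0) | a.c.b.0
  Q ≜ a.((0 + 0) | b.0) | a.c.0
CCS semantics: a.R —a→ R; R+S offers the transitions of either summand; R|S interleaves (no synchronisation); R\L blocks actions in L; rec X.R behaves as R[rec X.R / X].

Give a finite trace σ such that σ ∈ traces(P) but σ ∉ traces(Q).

acb

LTS(P): 12 reachable states
  p0 = a.((0 + 0) | b.0) | a.c.b.0 has moves --a--▸ p1, --a--▸ p2
  p1 = (0 + 0) | b.0 | a.c.b.0 has moves --a--▸ p3, --b--▸ p4
  p2 = a.((0 + 0) | b.0) | c.b.0 has moves --a--▸ p3, --c--▸ p5
  p3 = (0 + 0) | b.0 | c.b.0 has moves --b--▸ p6, --c--▸ p7
  p4 = (0 + 0) | 0 | a.c.b.0 has moves --a--▸ p6
  p5 = a.((0 + 0) | b.0) | b.0 has moves --a--▸ p7, --b--▸ p8
  p6 = (0 + 0) | 0 | c.b.0 has moves --c--▸ p9
  p7 = (0 + 0) | b.0 | b.0 has moves --b--▸ p10, --b--▸ p9
  p8 = a.((0 + 0) | b.0) | 0 has moves --a--▸ p10
  p9 = (0 + 0) | 0 | b.0 has moves --b--▸ p11
  p10 = (0 + 0) | b.0 | 0 has moves --b--▸ p11
  p11 = (0 + 0) | 0 | 0 has moves stopped
LTS(Q): 9 reachable states
  q0 = a.((0 + 0) | b.0) | a.c.0 has moves --a--▸ q1, --a--▸ q2
  q1 = (0 + 0) | b.0 | a.c.0 has moves --a--▸ q3, --b--▸ q4
  q2 = a.((0 + 0) | b.0) | c.0 has moves --a--▸ q3, --c--▸ q5
  q3 = (0 + 0) | b.0 | c.0 has moves --b--▸ q6, --c--▸ q7
  q4 = (0 + 0) | 0 | a.c.0 has moves --a--▸ q6
  q5 = a.((0 + 0) | b.0) | 0 has moves --a--▸ q7
  q6 = (0 + 0) | 0 | c.0 has moves --c--▸ q8
  q7 = (0 + 0) | b.0 | 0 has moves --b--▸ q8
  q8 = (0 + 0) | 0 | 0 has moves stopped
Executing acb from P (initial set {p0}):
  [1] a ⇒ {p1, p2}
  [2] c ⇒ {p5}
  [3] b ⇒ {p8}
  — P admits the full trace.
Executing acb from Q (initial set {q0}):
  [1] a ⇒ {q1, q2}
  [2] c ⇒ {q5}
  [3] b ⇒ no successor for Q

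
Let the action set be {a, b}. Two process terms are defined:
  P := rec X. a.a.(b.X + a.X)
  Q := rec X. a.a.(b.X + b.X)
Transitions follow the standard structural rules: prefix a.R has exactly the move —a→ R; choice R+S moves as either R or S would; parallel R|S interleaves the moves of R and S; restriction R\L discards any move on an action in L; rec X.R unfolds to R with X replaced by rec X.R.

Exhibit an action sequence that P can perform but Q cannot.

aaa

LTS(P): 3 reachable states
  s0 = rec X. a.a.(b.X + a.X) has moves -a-> s1
  s1 = a.(b.(rec X. a.a.(b.X + a.X)) + a.(rec X. a.a.(b.X + a.X))) has moves -a-> s2
  s2 = b.(rec X. a.a.(b.X + a.X)) + a.(rec X. a.a.(b.X + a.X)) has moves -a-> s0, -b-> s0
LTS(Q): 3 reachable states
  t0 = rec X. a.a.(b.X + b.X) has moves -a-> t1
  t1 = a.(b.(rec X. a.a.(b.X + b.X)) + b.(rec X. a.a.(b.X + b.X))) has moves -a-> t2
  t2 = b.(rec X. a.a.(b.X + b.X)) + b.(rec X. a.a.(b.X + b.X)) has moves -b-> t0
Trace ⟨aaa⟩ through P, begin at {s0}:
  [1] a ⇒ {s1}
  [2] a ⇒ {s2}
  [3] a ⇒ {s0}
  — P admits the full trace.
Trace ⟨aaa⟩ through Q, begin at {t0}:
  [1] a ⇒ {t1}
  [2] a ⇒ {t2}
  [3] a ⇒ ∅ (Q stuck)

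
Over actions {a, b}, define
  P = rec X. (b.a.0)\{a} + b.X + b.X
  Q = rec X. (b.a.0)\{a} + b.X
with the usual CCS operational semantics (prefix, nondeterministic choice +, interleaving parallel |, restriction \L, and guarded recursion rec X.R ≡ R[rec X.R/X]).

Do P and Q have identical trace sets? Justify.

trace-equivalent

Reachable graph of P (2 states):
  m0 = rec X. (b.a.0)\{a} + b.X + b.X → —b→ m0, —b→ m1
  m1 = (a.0)\{a} → ·
Reachable graph of Q (2 states):
  n0 = rec X. (b.a.0)\{a} + b.X → —b→ n0, —b→ n1
  n1 = (a.0)\{a} → ·
Bisimilarity quotient blocks:
  B0 = {m0, n0}
  B1 = {m1, n1}
m0 ∈ B0, n0 ∈ B0 → same block
Bisimilar ⇒ trace-equivalent.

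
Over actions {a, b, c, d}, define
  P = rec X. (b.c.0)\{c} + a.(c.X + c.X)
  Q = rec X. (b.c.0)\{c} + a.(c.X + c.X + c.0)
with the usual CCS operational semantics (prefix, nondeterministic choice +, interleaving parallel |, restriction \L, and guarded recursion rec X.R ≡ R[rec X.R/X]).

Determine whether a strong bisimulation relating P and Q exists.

not bisimilar

LTS(P): 3 reachable states
  s0 = rec X. (b.c.0)\{c} + a.(c.X + c.X) → --a--▸ s1, --b--▸ s2
  s1 = c.(rec X. (b.c.0)\{c} + a.(c.X + c.X)) + c.(rec X. (b.c.0)\{c} + a.(c.X + c.X)) → --c--▸ s0
  s2 = (c.0)\{c} → stopped
LTS(Q): 4 reachable states
  t0 = rec X. (b.c.0)\{c} + a.(c.X + c.X + c.0) → --a--▸ t1, --b--▸ t2
  t1 = c.(rec X. (b.c.0)\{c} + a.(c.X + c.X + c.0)) + c.(rec X. (b.c.0)\{c} + a.(c.X + c.X + c.0)) + c.0 → --c--▸ t0, --c--▸ t3
  t2 = (c.0)\{c} → stopped
  t3 = 0 → stopped
Bisimilarity quotient blocks:
  B0 = {s0}
  B1 = {s2, t2, t3}
  B2 = {s1}
  B3 = {t0}
  B4 = {t1}
s0 ∈ B0, t0 ∈ B3 → different blocks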